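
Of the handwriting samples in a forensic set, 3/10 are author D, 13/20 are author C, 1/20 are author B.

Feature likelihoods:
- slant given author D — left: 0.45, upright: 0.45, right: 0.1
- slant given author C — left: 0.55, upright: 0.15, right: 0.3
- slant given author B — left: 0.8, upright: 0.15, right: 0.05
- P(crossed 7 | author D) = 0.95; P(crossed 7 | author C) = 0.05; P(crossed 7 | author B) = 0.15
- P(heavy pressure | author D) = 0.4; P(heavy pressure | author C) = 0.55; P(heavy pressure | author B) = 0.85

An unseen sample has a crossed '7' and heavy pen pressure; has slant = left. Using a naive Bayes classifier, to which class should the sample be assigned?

author D

author D: 0.3 × 0.45 × 0.95 × 0.4 = 0.0513
author C: 0.65 × 0.55 × 0.05 × 0.55 = 0.00983125
author B: 0.05 × 0.8 × 0.15 × 0.85 = 0.0051
Highest score → author D.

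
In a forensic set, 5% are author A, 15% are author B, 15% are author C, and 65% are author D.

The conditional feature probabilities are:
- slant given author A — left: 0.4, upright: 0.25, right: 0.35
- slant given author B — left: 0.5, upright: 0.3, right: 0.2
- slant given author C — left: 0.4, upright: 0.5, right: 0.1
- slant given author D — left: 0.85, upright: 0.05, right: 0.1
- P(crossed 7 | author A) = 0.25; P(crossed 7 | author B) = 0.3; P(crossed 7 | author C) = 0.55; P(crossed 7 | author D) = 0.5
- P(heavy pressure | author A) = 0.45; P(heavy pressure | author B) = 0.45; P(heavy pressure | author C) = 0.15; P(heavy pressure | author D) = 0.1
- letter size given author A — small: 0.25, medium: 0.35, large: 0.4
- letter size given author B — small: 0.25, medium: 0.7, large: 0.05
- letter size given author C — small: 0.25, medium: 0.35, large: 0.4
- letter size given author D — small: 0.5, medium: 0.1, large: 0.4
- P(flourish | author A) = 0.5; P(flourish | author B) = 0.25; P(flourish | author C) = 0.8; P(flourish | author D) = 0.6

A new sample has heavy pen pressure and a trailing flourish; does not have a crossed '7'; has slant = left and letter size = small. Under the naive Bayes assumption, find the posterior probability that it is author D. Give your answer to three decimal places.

0.726

author A: 0.05 × 0.4 × (1−0.25) × 0.45 × 0.25 × 0.5 = 0.00084375
author B: 0.15 × 0.5 × (1−0.3) × 0.45 × 0.25 × 0.25 = 0.0014765625
author C: 0.15 × 0.4 × (1−0.55) × 0.15 × 0.25 × 0.8 = 0.00081
author D: 0.65 × 0.85 × (1−0.5) × 0.1 × 0.5 × 0.6 = 0.0082875
P(author D | x) = 0.0082875 / 0.0114178125 ≈ 0.726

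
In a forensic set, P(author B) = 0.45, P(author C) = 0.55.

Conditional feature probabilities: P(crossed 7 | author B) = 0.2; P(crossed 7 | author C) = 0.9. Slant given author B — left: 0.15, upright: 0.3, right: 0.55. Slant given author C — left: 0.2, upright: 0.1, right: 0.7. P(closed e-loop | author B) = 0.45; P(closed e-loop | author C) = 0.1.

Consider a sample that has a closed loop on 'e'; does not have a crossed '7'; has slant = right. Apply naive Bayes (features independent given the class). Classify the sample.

author B: 0.45 × (1−0.2) × 0.55 × 0.45 = 0.0891
author C: 0.55 × (1−0.9) × 0.7 × 0.1 = 0.00385
Highest score → author B.

author B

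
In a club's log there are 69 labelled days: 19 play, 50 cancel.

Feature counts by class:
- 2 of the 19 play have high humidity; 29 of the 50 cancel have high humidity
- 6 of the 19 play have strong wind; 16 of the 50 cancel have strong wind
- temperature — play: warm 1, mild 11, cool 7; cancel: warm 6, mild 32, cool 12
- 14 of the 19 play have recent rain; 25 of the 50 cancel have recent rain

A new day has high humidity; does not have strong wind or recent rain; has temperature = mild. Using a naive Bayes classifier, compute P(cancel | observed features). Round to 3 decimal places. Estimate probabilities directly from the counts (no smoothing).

0.968

play: (19/69) × (2/19) × (13/19) × (11/19) × (5/19) ≈ 0.00302152
cancel: (50/69) × (29/50) × (34/50) × (32/50) × (25/50) ≈ 0.0914551
P(cancel | x) = 0.0914551 / 0.09447662 ≈ 0.968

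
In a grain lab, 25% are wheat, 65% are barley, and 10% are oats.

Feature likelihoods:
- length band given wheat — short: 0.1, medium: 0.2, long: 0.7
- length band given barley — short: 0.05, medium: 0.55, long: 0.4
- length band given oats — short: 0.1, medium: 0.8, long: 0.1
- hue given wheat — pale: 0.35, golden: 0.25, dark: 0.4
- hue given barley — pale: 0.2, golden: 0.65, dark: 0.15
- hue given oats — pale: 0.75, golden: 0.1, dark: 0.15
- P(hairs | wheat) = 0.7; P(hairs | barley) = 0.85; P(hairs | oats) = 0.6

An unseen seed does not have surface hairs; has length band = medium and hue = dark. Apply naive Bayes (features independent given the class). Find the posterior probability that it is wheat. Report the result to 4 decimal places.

0.3184

wheat: 0.25 × 0.2 × 0.4 × (1−0.7) = 0.006
barley: 0.65 × 0.55 × 0.15 × (1−0.85) = 0.00804375
oats: 0.1 × 0.8 × 0.15 × (1−0.6) = 0.0048
P(wheat | x) = 0.006 / 0.01884375 ≈ 0.3184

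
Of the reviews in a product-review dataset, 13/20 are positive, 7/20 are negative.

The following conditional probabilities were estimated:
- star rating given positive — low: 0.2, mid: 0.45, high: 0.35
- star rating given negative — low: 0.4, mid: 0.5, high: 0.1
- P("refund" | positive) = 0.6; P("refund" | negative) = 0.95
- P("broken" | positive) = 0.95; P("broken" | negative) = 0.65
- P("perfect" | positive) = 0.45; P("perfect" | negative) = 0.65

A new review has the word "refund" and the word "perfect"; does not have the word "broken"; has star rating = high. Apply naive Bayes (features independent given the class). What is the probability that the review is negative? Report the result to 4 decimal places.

0.7112

positive: 0.65 × 0.35 × 0.6 × (1−0.95) × 0.45 = 0.00307125
negative: 0.35 × 0.1 × 0.95 × (1−0.65) × 0.65 = 0.007564375
P(negative | x) = 0.007564375 / 0.010635625 ≈ 0.7112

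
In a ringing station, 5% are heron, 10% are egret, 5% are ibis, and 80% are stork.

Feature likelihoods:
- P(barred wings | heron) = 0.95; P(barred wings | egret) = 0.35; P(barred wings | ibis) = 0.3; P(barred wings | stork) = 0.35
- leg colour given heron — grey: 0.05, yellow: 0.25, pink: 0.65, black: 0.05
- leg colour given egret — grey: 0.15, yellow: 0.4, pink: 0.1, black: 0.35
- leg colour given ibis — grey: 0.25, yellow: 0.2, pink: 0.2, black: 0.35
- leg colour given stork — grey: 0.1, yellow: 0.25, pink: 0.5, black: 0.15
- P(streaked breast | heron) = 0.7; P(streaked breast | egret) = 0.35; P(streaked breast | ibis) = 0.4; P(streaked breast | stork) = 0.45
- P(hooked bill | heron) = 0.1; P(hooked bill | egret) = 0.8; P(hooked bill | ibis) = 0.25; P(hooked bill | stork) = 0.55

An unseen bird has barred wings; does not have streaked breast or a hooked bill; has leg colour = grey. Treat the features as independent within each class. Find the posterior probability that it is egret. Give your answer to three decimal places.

0.069

heron: 0.05 × 0.95 × 0.05 × (1−0.7) × (1−0.1) = 0.00064125
egret: 0.1 × 0.35 × 0.15 × (1−0.35) × (1−0.8) = 0.0006825
ibis: 0.05 × 0.3 × 0.25 × (1−0.4) × (1−0.25) = 0.0016875
stork: 0.8 × 0.35 × 0.1 × (1−0.45) × (1−0.55) = 0.00693
P(egret | x) = 0.0006825 / 0.00994125 ≈ 0.069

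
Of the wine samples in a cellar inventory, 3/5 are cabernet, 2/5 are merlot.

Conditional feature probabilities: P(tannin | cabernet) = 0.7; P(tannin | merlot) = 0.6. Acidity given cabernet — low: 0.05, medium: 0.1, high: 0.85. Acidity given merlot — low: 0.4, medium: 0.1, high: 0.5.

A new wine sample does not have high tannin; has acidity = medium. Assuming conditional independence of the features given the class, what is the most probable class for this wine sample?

cabernet: 0.6 × (1−0.7) × 0.1 = 0.018
merlot: 0.4 × (1−0.6) × 0.1 = 0.016
Highest score → cabernet.

cabernet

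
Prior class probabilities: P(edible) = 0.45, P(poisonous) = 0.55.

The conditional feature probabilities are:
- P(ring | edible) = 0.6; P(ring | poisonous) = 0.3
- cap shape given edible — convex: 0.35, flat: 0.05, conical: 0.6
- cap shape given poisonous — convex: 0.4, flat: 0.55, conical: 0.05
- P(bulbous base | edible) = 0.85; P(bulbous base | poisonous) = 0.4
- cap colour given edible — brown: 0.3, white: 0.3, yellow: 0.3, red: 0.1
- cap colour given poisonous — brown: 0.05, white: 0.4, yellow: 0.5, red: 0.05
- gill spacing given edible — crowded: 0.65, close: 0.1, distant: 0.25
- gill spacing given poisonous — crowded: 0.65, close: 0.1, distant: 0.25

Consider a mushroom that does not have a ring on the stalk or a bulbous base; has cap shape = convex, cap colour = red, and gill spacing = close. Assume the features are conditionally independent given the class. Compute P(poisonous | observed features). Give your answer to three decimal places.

0.830

edible: 0.45 × (1−0.6) × 0.35 × (1−0.85) × 0.1 × 0.1 = 0.0000945
poisonous: 0.55 × (1−0.3) × 0.4 × (1−0.4) × 0.05 × 0.1 = 0.000462
P(poisonous | x) = 0.000462 / 0.0005565 ≈ 0.830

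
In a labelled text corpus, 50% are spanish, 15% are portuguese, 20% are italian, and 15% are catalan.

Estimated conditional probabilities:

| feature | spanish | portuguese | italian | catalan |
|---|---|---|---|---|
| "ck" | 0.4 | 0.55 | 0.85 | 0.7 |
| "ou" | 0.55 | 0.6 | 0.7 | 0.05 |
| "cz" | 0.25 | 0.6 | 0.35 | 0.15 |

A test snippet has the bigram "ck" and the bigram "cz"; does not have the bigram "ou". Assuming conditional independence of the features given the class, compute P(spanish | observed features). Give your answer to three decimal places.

0.300

spanish: 0.5 × 0.4 × (1−0.55) × 0.25 = 0.0225
portuguese: 0.15 × 0.55 × (1−0.6) × 0.6 = 0.0198
italian: 0.2 × 0.85 × (1−0.7) × 0.35 = 0.01785
catalan: 0.15 × 0.7 × (1−0.05) × 0.15 = 0.0149625
P(spanish | x) = 0.0225 / 0.0751125 ≈ 0.300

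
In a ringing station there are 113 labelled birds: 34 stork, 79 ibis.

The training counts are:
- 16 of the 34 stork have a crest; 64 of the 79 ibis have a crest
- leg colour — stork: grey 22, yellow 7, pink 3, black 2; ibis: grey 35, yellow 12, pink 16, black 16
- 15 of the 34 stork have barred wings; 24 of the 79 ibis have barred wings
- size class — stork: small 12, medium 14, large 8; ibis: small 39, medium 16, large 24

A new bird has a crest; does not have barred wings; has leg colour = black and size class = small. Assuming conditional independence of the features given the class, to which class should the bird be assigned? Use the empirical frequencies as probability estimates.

ibis

stork: (34/113) × (16/34) × (2/34) × (19/34) × (12/34) ≈ 0.00164274
ibis: (79/113) × (64/79) × (16/79) × (55/79) × (39/79) ≈ 0.0394246
Highest score → ibis.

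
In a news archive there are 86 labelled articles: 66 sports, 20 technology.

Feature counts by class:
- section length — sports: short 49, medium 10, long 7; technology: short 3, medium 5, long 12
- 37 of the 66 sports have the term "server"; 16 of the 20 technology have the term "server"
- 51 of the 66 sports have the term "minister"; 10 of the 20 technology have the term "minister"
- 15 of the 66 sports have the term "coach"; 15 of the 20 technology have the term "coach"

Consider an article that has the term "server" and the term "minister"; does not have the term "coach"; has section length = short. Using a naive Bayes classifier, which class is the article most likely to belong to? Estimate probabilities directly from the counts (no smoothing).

sports

sports: (66/86) × (49/66) × (37/66) × (51/66) × (51/66) ≈ 0.190725
technology: (20/86) × (3/20) × (16/20) × (10/20) × (5/20) ≈ 0.00348837
Highest score → sports.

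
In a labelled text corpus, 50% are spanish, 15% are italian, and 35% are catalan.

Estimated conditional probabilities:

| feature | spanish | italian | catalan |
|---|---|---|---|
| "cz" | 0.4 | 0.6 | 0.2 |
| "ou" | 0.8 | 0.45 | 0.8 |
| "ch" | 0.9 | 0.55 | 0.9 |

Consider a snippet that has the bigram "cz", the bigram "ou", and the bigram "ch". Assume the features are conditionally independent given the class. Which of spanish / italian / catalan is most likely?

spanish: 0.5 × 0.4 × 0.8 × 0.9 = 0.144
italian: 0.15 × 0.6 × 0.45 × 0.55 = 0.022275
catalan: 0.35 × 0.2 × 0.8 × 0.9 = 0.0504
Highest score → spanish.

spanish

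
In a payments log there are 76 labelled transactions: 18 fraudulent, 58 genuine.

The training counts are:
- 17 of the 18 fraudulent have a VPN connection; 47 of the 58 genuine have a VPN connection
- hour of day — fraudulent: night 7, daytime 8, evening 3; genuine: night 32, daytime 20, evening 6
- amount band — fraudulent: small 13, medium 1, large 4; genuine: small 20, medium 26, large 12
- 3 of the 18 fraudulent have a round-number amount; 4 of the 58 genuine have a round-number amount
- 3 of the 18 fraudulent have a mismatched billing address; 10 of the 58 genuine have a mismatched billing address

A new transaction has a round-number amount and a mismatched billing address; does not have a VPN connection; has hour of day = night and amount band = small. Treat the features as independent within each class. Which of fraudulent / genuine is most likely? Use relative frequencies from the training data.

genuine

fraudulent: (18/76) × (1/18) × (7/18) × (13/18) × (3/18) × (3/18) ≈ 0.000102655
genuine: (58/76) × (11/58) × (32/58) × (20/58) × (4/58) × (10/58) ≈ 0.000327421
Highest score → genuine.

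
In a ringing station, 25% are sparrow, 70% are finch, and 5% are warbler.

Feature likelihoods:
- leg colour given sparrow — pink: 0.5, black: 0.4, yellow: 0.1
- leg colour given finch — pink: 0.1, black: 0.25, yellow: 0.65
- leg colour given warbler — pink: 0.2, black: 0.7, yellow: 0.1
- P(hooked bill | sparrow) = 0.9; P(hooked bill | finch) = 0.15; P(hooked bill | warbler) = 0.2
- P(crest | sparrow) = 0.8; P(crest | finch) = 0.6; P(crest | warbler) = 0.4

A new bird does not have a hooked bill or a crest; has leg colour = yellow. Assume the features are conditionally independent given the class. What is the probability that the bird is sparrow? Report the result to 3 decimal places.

0.003

sparrow: 0.25 × 0.1 × (1−0.9) × (1−0.8) = 0.0005
finch: 0.7 × 0.65 × (1−0.15) × (1−0.6) = 0.1547
warbler: 0.05 × 0.1 × (1−0.2) × (1−0.4) = 0.0024
P(sparrow | x) = 0.0005 / 0.1576 ≈ 0.003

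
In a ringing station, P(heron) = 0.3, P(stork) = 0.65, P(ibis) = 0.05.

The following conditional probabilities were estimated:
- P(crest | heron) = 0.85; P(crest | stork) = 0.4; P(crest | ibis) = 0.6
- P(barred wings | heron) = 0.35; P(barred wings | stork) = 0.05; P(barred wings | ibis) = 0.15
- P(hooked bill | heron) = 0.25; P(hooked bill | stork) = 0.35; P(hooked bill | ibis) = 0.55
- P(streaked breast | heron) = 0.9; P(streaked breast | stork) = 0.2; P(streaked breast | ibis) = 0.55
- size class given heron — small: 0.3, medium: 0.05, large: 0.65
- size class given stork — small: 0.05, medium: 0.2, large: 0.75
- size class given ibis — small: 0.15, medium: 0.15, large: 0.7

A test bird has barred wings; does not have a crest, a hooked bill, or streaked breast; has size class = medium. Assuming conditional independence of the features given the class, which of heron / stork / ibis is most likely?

stork

heron: 0.3 × (1−0.85) × 0.35 × (1−0.25) × (1−0.9) × 0.05 = 0.0000590625
stork: 0.65 × (1−0.4) × 0.05 × (1−0.35) × (1−0.2) × 0.2 = 0.002028
ibis: 0.05 × (1−0.6) × 0.15 × (1−0.55) × (1−0.55) × 0.15 = 0.000091125
Highest score → stork.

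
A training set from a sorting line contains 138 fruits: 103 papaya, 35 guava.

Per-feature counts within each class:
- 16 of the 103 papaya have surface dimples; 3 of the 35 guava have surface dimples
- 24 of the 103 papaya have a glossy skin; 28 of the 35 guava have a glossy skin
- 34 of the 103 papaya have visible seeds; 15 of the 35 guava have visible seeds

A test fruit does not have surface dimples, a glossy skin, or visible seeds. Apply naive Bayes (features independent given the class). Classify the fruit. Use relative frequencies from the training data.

papaya: (103/138) × (87/103) × (79/103) × (69/103) ≈ 0.323923
guava: (35/138) × (32/35) × (7/35) × (20/35) ≈ 0.026501
Highest score → papaya.

papaya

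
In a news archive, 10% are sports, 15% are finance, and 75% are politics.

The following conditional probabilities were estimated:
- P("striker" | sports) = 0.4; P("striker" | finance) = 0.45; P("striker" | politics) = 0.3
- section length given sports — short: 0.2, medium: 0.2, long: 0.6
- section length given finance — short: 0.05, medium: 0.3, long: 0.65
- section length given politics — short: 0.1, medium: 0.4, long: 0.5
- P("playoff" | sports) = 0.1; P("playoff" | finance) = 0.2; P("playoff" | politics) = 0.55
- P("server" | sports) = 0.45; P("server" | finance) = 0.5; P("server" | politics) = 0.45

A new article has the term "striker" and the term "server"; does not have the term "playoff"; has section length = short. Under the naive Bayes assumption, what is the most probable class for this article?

sports: 0.1 × 0.4 × 0.2 × (1−0.1) × 0.45 = 0.00324
finance: 0.15 × 0.45 × 0.05 × (1−0.2) × 0.5 = 0.00135
politics: 0.75 × 0.3 × 0.1 × (1−0.55) × 0.45 = 0.00455625
Highest score → politics.

politics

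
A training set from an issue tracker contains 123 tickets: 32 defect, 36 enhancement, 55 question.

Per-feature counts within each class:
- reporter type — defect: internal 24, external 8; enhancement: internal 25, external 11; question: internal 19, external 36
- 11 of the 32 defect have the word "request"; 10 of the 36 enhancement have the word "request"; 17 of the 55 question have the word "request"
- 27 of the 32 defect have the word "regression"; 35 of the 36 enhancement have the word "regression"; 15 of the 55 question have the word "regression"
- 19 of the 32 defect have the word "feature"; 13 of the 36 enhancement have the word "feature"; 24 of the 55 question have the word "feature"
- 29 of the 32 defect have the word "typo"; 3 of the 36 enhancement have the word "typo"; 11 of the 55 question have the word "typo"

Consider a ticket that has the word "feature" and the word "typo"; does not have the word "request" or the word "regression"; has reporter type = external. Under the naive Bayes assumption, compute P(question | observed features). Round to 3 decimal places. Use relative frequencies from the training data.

0.779

defect: (32/123) × (8/32) × (21/32) × (5/32) × (19/32) × (29/32) ≈ 0.00358861
enhancement: (36/123) × (11/36) × (26/36) × (1/36) × (13/36) × (3/36) ≈ 0.0000539903
question: (55/123) × (36/55) × (38/55) × (40/55) × (24/55) × (11/55) ≈ 0.0128349
P(question | x) = 0.0128349 / 0.0164775003 ≈ 0.779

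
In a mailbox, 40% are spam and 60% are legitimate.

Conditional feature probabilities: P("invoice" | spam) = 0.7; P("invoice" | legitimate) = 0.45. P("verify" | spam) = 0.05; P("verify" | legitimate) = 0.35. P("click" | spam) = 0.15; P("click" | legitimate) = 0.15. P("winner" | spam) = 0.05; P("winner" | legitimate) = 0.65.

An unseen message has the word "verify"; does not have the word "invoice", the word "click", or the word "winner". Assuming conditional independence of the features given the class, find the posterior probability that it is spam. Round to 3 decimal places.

spam: 0.4 × (1−0.7) × 0.05 × (1−0.15) × (1−0.05) = 0.004845
legitimate: 0.6 × (1−0.45) × 0.35 × (1−0.15) × (1−0.65) = 0.03436125
P(spam | x) = 0.004845 / 0.03920625 ≈ 0.124

0.124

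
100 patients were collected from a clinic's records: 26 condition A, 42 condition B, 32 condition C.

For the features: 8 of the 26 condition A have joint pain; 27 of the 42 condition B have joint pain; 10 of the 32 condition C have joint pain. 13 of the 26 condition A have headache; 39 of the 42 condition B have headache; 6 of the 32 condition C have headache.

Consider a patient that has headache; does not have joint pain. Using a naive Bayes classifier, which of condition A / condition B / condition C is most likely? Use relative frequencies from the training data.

condition B

condition A: (26/100) × (18/26) × (13/26) = 0.09
condition B: (42/100) × (15/42) × (39/42) ≈ 0.139286
condition C: (32/100) × (22/32) × (6/32) = 0.04125
Highest score → condition B.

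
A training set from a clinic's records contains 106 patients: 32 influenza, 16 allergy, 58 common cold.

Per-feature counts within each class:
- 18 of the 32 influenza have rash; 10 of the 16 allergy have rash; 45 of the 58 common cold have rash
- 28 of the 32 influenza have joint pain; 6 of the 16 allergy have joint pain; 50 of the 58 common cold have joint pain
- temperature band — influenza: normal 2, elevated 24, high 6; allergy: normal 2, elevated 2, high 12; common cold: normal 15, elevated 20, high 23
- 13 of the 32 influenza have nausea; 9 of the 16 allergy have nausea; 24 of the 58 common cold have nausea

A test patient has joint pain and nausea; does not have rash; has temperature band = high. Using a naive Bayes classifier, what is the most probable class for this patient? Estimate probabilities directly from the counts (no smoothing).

common cold

influenza: (32/106) × (14/32) × (28/32) × (6/32) × (13/32) ≈ 0.00880288
allergy: (16/106) × (6/16) × (6/16) × (12/16) × (9/16) ≈ 0.00895489
common cold: (58/106) × (13/58) × (50/58) × (23/58) × (24/58) ≈ 0.0173485
Highest score → common cold.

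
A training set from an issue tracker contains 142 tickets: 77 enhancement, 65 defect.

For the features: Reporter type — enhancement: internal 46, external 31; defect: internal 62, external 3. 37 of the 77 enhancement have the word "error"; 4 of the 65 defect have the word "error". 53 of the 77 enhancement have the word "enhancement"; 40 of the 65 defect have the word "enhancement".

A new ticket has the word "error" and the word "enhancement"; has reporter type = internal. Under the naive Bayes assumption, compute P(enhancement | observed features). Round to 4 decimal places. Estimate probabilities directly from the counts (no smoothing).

enhancement: (77/142) × (46/77) × (37/77) × (53/77) ≈ 0.107143
defect: (65/142) × (62/65) × (4/65) × (40/65) ≈ 0.0165347
P(enhancement | x) = 0.107143 / 0.1236777 ≈ 0.8663

0.8663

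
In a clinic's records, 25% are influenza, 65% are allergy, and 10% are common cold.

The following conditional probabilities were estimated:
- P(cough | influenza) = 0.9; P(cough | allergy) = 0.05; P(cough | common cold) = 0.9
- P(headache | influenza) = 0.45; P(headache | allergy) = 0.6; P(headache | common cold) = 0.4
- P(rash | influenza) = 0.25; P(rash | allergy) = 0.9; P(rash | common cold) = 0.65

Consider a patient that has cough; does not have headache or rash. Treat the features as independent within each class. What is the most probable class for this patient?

influenza: 0.25 × 0.9 × (1−0.45) × (1−0.25) = 0.0928125
allergy: 0.65 × 0.05 × (1−0.6) × (1−0.9) = 0.0013
common cold: 0.1 × 0.9 × (1−0.4) × (1−0.65) = 0.0189
Highest score → influenza.

influenza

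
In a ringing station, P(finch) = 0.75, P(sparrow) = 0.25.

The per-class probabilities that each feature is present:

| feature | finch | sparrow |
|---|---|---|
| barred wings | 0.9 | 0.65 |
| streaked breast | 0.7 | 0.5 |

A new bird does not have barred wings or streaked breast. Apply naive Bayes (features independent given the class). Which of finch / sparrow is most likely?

finch: 0.75 × (1−0.9) × (1−0.7) = 0.0225
sparrow: 0.25 × (1−0.65) × (1−0.5) = 0.04375
Highest score → sparrow.

sparrow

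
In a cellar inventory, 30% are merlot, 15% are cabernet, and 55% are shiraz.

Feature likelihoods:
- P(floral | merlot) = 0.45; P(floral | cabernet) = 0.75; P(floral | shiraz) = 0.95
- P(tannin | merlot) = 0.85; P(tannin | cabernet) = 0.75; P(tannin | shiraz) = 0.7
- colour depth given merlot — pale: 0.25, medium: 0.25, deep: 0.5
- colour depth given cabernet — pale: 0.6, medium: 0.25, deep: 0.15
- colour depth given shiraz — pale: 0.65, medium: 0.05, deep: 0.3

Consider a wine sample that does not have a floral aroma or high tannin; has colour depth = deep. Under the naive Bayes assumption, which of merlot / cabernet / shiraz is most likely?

merlot: 0.3 × (1−0.45) × (1−0.85) × 0.5 = 0.012375
cabernet: 0.15 × (1−0.75) × (1−0.75) × 0.15 = 0.00140625
shiraz: 0.55 × (1−0.95) × (1−0.7) × 0.3 = 0.002475
Highest score → merlot.

merlot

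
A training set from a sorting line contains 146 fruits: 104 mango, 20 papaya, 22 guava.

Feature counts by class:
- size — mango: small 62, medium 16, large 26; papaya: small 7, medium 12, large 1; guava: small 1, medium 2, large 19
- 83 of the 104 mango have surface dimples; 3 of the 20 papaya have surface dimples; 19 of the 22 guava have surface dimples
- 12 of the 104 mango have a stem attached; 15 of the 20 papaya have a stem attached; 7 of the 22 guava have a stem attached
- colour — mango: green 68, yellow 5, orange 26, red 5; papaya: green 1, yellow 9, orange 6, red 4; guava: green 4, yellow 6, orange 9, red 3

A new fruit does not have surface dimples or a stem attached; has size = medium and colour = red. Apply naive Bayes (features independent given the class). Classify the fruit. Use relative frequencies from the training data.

papaya

mango: (104/146) × (16/104) × (21/104) × (92/104) × (5/104) ≈ 0.000941118
papaya: (20/146) × (12/20) × (17/20) × (5/20) × (4/20) ≈ 0.00349315
guava: (22/146) × (2/22) × (3/22) × (15/22) × (3/22) ≈ 0.000173677
Highest score → papaya.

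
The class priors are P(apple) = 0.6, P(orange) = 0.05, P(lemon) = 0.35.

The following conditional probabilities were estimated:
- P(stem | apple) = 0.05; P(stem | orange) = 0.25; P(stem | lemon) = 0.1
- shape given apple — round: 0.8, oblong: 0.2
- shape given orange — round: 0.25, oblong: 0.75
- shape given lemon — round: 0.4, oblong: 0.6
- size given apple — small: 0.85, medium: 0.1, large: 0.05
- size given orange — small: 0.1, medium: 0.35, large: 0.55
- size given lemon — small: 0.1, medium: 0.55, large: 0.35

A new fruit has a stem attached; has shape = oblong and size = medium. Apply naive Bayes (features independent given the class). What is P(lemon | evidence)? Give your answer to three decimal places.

0.748

apple: 0.6 × 0.05 × 0.2 × 0.1 = 0.0006
orange: 0.05 × 0.25 × 0.75 × 0.35 = 0.00328125
lemon: 0.35 × 0.1 × 0.6 × 0.55 = 0.01155
P(lemon | x) = 0.01155 / 0.01543125 ≈ 0.748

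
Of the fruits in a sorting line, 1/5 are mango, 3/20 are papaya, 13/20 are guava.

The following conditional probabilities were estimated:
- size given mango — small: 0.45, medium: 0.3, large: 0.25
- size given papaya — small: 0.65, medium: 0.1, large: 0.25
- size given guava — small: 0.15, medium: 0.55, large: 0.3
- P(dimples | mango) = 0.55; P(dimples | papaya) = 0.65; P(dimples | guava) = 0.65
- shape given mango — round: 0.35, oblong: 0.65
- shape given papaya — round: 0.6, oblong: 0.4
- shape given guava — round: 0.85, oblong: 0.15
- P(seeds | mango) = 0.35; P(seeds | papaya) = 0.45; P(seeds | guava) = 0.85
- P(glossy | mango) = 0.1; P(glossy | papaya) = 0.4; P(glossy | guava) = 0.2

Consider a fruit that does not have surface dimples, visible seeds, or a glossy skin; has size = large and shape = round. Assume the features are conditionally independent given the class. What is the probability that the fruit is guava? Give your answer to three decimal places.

0.491

mango: 0.2 × 0.25 × (1−0.55) × 0.35 × (1−0.35) × (1−0.1) = 0.004606875
papaya: 0.15 × 0.25 × (1−0.65) × 0.6 × (1−0.45) × (1−0.4) = 0.00259875
guava: 0.65 × 0.3 × (1−0.65) × 0.85 × (1−0.85) × (1−0.2) = 0.0069615
P(guava | x) = 0.0069615 / 0.014167125 ≈ 0.491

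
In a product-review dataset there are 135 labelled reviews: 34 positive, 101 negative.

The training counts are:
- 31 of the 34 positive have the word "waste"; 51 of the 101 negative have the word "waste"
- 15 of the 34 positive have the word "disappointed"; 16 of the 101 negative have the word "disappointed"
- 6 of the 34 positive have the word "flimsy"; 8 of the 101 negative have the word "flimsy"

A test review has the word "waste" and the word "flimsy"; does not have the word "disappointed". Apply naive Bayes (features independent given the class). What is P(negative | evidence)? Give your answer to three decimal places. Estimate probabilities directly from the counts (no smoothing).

0.527

positive: (34/135) × (31/34) × (19/34) × (6/34) ≈ 0.0226451
negative: (101/135) × (51/101) × (85/101) × (8/101) ≈ 0.0251827
P(negative | x) = 0.0251827 / 0.0478278 ≈ 0.527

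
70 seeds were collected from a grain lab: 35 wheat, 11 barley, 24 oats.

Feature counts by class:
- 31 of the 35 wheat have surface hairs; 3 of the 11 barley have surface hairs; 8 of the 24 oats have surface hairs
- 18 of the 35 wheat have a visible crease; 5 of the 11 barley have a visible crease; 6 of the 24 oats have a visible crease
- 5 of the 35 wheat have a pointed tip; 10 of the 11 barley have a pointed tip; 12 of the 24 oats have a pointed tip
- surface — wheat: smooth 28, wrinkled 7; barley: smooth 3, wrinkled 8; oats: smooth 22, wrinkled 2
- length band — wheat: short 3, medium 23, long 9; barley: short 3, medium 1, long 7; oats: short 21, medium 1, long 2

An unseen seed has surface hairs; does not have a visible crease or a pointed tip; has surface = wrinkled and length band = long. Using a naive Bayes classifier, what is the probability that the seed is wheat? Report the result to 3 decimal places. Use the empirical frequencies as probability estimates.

wheat: (35/70) × (31/35) × (17/35) × (30/35) × (7/35) × (9/35) ≈ 0.00948205
barley: (11/70) × (3/11) × (6/11) × (1/11) × (8/11) × (7/11) ≈ 0.000983539
oats: (24/70) × (8/24) × (18/24) × (12/24) × (2/24) × (2/24) ≈ 0.000297619
P(wheat | x) = 0.00948205 / 0.010763208 ≈ 0.881

0.881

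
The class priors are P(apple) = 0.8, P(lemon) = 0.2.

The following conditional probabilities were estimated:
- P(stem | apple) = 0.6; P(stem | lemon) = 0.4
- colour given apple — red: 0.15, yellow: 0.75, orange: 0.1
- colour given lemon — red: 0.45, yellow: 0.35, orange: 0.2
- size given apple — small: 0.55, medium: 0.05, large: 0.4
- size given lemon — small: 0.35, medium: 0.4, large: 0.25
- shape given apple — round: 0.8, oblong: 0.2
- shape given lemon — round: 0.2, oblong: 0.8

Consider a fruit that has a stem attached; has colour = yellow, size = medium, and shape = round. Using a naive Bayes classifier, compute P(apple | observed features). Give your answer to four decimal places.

apple: 0.8 × 0.6 × 0.75 × 0.05 × 0.8 = 0.0144
lemon: 0.2 × 0.4 × 0.35 × 0.4 × 0.2 = 0.00224
P(apple | x) = 0.0144 / 0.01664 ≈ 0.8654

0.8654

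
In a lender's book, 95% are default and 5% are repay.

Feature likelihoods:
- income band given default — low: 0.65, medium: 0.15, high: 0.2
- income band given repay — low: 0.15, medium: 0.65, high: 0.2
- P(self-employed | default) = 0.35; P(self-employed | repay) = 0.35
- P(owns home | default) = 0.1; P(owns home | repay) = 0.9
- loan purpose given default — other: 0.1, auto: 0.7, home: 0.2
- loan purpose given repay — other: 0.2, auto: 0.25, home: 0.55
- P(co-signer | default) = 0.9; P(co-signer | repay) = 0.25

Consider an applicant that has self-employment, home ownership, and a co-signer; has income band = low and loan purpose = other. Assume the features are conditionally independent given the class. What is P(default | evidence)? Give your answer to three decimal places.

default: 0.95 × 0.65 × 0.35 × 0.1 × 0.1 × 0.9 = 0.001945125
repay: 0.05 × 0.15 × 0.35 × 0.9 × 0.2 × 0.25 = 0.000118125
P(default | x) = 0.001945125 / 0.00206325 ≈ 0.943

0.943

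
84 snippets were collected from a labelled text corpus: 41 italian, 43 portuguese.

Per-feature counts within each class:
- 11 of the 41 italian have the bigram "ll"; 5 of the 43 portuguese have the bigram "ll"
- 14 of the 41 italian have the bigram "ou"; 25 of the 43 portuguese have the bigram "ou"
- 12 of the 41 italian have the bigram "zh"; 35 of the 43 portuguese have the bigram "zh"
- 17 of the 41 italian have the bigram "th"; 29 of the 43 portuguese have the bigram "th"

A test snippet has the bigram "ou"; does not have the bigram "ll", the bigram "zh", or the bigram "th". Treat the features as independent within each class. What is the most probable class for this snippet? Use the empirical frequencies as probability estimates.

italian

italian: (41/84) × (30/41) × (14/41) × (29/41) × (24/41) ≈ 0.0504926
portuguese: (43/84) × (38/43) × (25/43) × (8/43) × (14/43) ≈ 0.0159315
Highest score → italian.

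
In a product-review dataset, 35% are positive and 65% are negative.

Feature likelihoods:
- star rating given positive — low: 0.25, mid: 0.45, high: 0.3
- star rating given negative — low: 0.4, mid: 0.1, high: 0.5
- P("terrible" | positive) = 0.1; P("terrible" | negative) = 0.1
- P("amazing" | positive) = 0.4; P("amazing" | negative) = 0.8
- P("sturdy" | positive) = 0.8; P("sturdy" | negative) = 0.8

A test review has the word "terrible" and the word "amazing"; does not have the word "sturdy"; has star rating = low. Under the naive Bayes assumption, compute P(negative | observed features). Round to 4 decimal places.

0.8560

positive: 0.35 × 0.25 × 0.1 × 0.4 × (1−0.8) = 0.0007
negative: 0.65 × 0.4 × 0.1 × 0.8 × (1−0.8) = 0.00416
P(negative | x) = 0.00416 / 0.00486 ≈ 0.8560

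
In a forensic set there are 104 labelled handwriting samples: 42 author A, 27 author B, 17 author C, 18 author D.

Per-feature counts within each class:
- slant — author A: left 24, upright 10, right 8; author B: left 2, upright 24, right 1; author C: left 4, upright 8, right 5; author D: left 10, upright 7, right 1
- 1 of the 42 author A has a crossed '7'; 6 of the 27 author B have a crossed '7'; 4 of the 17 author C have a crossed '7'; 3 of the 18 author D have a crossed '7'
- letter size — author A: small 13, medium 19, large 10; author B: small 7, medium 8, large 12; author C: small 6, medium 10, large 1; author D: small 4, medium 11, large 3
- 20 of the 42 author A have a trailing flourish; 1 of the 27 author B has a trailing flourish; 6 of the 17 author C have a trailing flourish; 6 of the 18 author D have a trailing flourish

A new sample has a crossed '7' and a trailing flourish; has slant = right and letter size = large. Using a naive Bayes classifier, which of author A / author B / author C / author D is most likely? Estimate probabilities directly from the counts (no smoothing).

author C

author A: (42/104) × (8/42) × (1/42) × (10/42) × (20/42) ≈ 0.000207653
author B: (27/104) × (1/27) × (6/27) × (12/27) × (1/27) ≈ 0.0000351729
author C: (17/104) × (5/17) × (4/17) × (1/17) × (6/17) ≈ 0.000234856
author D: (18/104) × (1/18) × (3/18) × (3/18) × (6/18) ≈ 0.0000890313
Highest score → author C.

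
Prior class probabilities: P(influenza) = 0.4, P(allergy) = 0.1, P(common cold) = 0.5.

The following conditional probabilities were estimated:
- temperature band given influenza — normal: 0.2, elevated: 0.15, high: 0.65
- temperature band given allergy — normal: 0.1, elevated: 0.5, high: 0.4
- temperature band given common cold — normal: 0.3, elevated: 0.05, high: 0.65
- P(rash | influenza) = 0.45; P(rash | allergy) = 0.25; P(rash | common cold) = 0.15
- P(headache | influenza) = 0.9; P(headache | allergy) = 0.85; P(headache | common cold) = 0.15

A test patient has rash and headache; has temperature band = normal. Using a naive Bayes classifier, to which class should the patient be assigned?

influenza

influenza: 0.4 × 0.2 × 0.45 × 0.9 = 0.0324
allergy: 0.1 × 0.1 × 0.25 × 0.85 = 0.002125
common cold: 0.5 × 0.3 × 0.15 × 0.15 = 0.003375
Highest score → influenza.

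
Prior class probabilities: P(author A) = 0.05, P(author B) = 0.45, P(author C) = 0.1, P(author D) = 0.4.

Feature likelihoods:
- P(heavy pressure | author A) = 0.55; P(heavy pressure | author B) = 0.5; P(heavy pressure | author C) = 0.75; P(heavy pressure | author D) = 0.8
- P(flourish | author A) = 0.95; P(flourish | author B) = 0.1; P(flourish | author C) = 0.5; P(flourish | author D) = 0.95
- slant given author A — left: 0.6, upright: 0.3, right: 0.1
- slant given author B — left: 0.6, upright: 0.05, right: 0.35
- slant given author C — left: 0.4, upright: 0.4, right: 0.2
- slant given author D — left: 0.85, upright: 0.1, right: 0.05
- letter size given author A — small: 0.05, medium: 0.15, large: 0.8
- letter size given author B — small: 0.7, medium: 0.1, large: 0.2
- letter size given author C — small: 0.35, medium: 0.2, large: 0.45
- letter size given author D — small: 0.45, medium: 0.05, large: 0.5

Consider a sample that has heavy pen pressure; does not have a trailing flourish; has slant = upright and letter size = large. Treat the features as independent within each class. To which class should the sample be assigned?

author C

author A: 0.05 × 0.55 × (1−0.95) × 0.3 × 0.8 = 0.00033
author B: 0.45 × 0.5 × (1−0.1) × 0.05 × 0.2 = 0.002025
author C: 0.1 × 0.75 × (1−0.5) × 0.4 × 0.45 = 0.00675
author D: 0.4 × 0.8 × (1−0.95) × 0.1 × 0.5 = 0.0008
Highest score → author C.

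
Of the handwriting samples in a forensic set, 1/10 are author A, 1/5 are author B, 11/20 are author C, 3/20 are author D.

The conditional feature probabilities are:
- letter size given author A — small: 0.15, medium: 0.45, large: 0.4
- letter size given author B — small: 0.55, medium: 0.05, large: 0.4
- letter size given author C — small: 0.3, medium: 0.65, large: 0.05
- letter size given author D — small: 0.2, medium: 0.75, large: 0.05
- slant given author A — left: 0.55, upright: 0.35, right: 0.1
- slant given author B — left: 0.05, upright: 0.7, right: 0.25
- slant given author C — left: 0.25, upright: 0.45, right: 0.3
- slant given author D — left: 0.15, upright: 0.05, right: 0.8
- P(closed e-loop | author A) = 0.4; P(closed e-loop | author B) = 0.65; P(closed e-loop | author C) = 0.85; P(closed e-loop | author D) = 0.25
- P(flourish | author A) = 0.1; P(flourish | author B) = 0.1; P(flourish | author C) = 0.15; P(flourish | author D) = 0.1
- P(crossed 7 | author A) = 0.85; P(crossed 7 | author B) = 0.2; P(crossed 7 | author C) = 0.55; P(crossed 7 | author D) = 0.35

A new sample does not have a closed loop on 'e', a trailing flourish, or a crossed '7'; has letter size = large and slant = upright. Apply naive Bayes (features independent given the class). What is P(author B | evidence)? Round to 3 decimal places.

0.875

author A: 0.1 × 0.4 × 0.35 × (1−0.4) × (1−0.1) × (1−0.85) = 0.001134
author B: 0.2 × 0.4 × 0.7 × (1−0.65) × (1−0.1) × (1−0.2) = 0.014112
author C: 0.55 × 0.05 × 0.45 × (1−0.85) × (1−0.15) × (1−0.55) = 0.000710015625
author D: 0.15 × 0.05 × 0.05 × (1−0.25) × (1−0.1) × (1−0.35) = 0.00016453125
P(author B | x) = 0.014112 / 0.016120546875 ≈ 0.875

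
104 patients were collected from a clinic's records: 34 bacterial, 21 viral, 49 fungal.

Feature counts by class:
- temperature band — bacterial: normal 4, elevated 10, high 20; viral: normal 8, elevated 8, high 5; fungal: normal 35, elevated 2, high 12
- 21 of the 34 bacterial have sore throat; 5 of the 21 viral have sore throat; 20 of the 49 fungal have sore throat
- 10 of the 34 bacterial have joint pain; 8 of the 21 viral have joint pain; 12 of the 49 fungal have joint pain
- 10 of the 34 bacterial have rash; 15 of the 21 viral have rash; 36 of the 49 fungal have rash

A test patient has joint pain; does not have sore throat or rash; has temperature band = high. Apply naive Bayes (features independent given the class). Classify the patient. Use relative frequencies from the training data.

bacterial

bacterial: (34/104) × (20/34) × (13/34) × (10/34) × (24/34) ≈ 0.0152656
viral: (21/104) × (5/21) × (16/21) × (8/21) × (6/21) ≈ 0.00398694
fungal: (49/104) × (12/49) × (29/49) × (12/49) × (13/49) ≈ 0.00443693
Highest score → bacterial.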